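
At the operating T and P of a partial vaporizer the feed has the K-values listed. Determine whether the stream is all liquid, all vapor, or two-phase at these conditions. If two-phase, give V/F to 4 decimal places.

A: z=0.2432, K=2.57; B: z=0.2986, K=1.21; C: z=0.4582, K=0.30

two-phase, V/F = 0.1668

ΣzᵢKᵢ = 1.1238; Σzᵢ/Kᵢ = 1.8687.
Both exceed 1, so a two-phase solution exists.
Let ψ = V/F and solve Σ zᵢ(Kᵢ−1)/(1+ψ(Kᵢ−1)) = 0.
Iterate (Newton) starting at ψ = 0.5:
  ψ = 0.5000: g = -0.22279, g' = -0.7303 → ψ = 0.1949
  ψ = 0.1949: g = -0.01884, g' = -0.6647 → ψ = 0.1666
  ψ = 0.1666: g = 0.00016, g' = -0.6767 → ψ = 0.1668
Converged at ψ = 0.1668.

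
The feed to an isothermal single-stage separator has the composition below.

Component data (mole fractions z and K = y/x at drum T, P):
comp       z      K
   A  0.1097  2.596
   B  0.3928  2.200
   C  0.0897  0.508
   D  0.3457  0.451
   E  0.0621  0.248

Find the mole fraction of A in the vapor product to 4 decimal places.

y_A = 0.1591

Material balance + equilibrium reduce to Σ zᵢ(Kᵢ−1)/(1+ψ(Kᵢ−1)) = 0.
Feasibility: ΣzᵢKᵢ = 1.3658, Σzᵢ/Kᵢ = 1.4143 — both > 1, two phases present.
Newton iteration, ψ⁰ = 0.5:
  ψ = 0.5000: g = -0.00299, g' = -0.6337 → ψ = 0.4953
Converged at ψ = 0.4953.
Compositions from xᵢ = zᵢ/(1+ψ(Kᵢ−1)), yᵢ = Kᵢxᵢ:
  A: x = 0.0613, y = 0.1591
  B: x = 0.2464, y = 0.5420
  C: x = 0.1186, y = 0.0602
  D: x = 0.4748, y = 0.2141
  E: x = 0.0990, y = 0.0245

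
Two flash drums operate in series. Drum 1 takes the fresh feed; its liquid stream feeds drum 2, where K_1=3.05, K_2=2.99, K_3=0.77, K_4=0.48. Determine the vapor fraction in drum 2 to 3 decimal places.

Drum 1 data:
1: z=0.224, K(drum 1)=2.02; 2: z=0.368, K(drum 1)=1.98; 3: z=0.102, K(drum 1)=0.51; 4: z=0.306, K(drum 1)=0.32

Drum 1:
Rachford–Rice: g(ψ₁) = Σ zᵢ(Kᵢ−1)/(1+ψ₁(Kᵢ−1)) = 0.
g(0) = ΣzᵢKᵢ − 1 = 0.331 and g(1) = 1 − Σzᵢ/Kᵢ = -0.453, so a root lies in (0, 1).
Newton–Raphson from ψ₁ = 0.5:
  ψ₁ = 0.500: g = 0.0119, g' = -0.629 → ψ₁ = 0.519
Converged at ψ₁ = 0.519.
Drum-1 compositions:
  1: x = 0.146, y = 0.296
  2: x = 0.244, y = 0.483
  3: x = 0.137, y = 0.070
  4: x = 0.473, y = 0.151
Drum-2 feed = drum-1 liquid: z₂ = (0.1465, 0.2440, 0.1368, 0.4728).
Drum 2:
Let ψ₂ = V/F and solve Σ zᵢ(Kᵢ−1)/(1+ψ₂(Kᵢ−1)) = 0.
Check two-phase: ΣzᵢKᵢ = 1.508 > 1 and Σzᵢ/Kᵢ = 1.292 > 1, so g(0) = 0.508 > 0 and g(1) = -0.292 < 0.
Newton–Raphson from ψ₂ = 0.5:
  ψ₂ = 0.500: g = 0.0239, g' = -0.636 → ψ₂ = 0.538
Converged at ψ₂ = 0.538.
  1: x = 0.070, y = 0.212
  2: x = 0.118, y = 0.352
  3: x = 0.156, y = 0.120
  4: x = 0.656, y = 0.315

V/F (drum 2) = 0.538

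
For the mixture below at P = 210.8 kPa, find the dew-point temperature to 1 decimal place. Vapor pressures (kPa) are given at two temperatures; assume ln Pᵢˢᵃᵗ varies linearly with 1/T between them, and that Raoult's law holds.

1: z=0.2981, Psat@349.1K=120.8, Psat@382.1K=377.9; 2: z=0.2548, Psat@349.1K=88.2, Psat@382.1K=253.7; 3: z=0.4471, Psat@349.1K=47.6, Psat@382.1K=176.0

T = 379.4 K

Dew-point temperature: Σzᵢ·P/Pᵢˢᵃᵗ(T) = 1. Interpolate ln Pᵢˢᵃᵗ = aᵢ + bᵢ/T.
  T = 349.1 K: ΣzᵢP/Pᵢˢᵃᵗ = 3.1092
  T = 382.1 K: ΣzᵢP/Pᵢˢᵃᵗ = 0.9135
  T = 365.6 K: ΣzᵢP/Pᵢˢᵃᵗ = 1.6370
  T = 373.9 K: ΣzᵢP/Pᵢˢᵃᵗ = 1.2125
  T = 378.0 K: ΣzᵢP/Pᵢˢᵃᵗ = 1.0507
  T = 380.1 K: ΣzᵢP/Pᵢˢᵃᵗ = 0.9777
  T = 379.1 K: ΣzᵢP/Pᵢˢᵃᵗ = 1.0117
Interpolating between 379.1 K and 380.1 K gives T ≈ 379.4 K.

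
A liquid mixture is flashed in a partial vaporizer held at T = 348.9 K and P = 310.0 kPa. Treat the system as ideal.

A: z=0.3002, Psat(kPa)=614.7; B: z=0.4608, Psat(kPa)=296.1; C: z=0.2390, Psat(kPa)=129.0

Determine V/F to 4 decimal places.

Raoult's law: Kᵢ = Pᵢˢᵃᵗ/P = Pᵢˢᵃᵗ/310.0.
  K_A = 614.7/310.0 = 1.982903, K_B = 296.1/310.0 = 0.955161, K_C = 129.0/310.0 = 0.416129
Newton iteration, V/F⁰ = 0.5:
  V/F = 0.5000: g = -0.02038, g' = -0.2939 → V/F = 0.4307
  V/F = 0.4307: g = -0.00018, g' = -0.2895 → V/F = 0.4301
Converged at V/F = 0.4301.

V/F = 0.4301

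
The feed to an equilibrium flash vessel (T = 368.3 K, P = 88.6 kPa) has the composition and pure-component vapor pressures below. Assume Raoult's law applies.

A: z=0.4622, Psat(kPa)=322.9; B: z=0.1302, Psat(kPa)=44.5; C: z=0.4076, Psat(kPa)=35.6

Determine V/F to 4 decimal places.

V/F = 0.5998

Raoult's law: Kᵢ = Pᵢˢᵃᵗ/P = Pᵢˢᵃᵗ/88.6.
  K_A = 322.9/88.6 = 3.644470, K_B = 44.5/88.6 = 0.502257, K_C = 35.6/88.6 = 0.401806
Rachford–Rice: g(V/F) = Σ zᵢ(Kᵢ−1)/(1+V/F(Kᵢ−1)) = 0.
Check two-phase: ΣzᵢKᵢ = 1.9136 > 1 and Σzᵢ/Kᵢ = 1.4005 > 1, so g(0) = 0.9136 > 0 and g(1) = -0.4005 < 0.
Newton iteration, V/F⁰ = 0.5:
  V/F = 0.5000: g = 0.09219, g' = -0.9534 → V/F = 0.5967
  V/F = 0.5967: g = 0.00279, g' = -0.9043 → V/F = 0.5998
Converged at V/F = 0.5998.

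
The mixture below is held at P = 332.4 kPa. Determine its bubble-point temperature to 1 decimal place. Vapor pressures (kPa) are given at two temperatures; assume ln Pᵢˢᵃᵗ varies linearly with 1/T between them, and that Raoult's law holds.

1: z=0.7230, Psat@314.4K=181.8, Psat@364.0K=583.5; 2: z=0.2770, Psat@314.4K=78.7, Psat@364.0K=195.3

T = 346.7 K

Bubble-point temperature: ΣzᵢPᵢˢᵃᵗ(T) = P. Interpolate ln Pᵢˢᵃᵗ = aᵢ + bᵢ/T.
  T = 314.4 K: ΣzᵢPᵢˢᵃᵗ = 153.24 kPa
  T = 364.0 K: ΣzᵢPᵢˢᵃᵗ = 475.97 kPa
  T = 339.2 K: ΣzᵢPᵢˢᵃᵗ = 281.24 kPa
  T = 351.6 K: ΣzᵢPᵢˢᵃᵗ = 369.21 kPa
  T = 345.4 K: ΣzᵢPᵢˢᵃᵗ = 323.01 kPa
  T = 348.5 K: ΣzᵢPᵢˢᵃᵗ = 345.54 kPa
  T = 346.9 K: ΣzᵢPᵢˢᵃᵗ = 333.77 kPa
Interpolating between 345.4 K and 346.9 K gives T ≈ 346.7 K.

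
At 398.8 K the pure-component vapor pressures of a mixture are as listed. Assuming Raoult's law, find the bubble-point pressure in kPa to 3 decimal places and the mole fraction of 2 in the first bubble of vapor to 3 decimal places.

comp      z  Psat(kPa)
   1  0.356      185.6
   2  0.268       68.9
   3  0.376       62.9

At the bubble point ψ → 0, so ΣzᵢKᵢ = 1 with Kᵢ = Pᵢˢᵃᵗ/P ⇒ P = ΣzᵢPᵢˢᵃᵗ.
P = 0.356·185.6 + 0.268·68.9 + 0.376·62.9 = 108.189 kPa
yᵢ = zᵢPᵢˢᵃᵗ/P ⇒ y_2 = 0.268·68.9/108.189 = 0.171

Pbub = 108.189 kPa, y_2 = 0.171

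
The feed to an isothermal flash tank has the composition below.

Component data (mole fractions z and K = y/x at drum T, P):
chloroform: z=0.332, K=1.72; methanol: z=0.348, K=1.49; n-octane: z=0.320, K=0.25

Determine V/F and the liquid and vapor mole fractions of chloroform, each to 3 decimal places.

V/F = 0.372, x_chloroform = 0.262, y_chloroform = 0.450

Material balance + equilibrium reduce to Σ zᵢ(Kᵢ−1)/(1+V/F(Kᵢ−1)) = 0.
g(0) = ΣzᵢKᵢ − 1 = 0.170 and g(1) = 1 − Σzᵢ/Kᵢ = -0.707, so a root lies in (0, 1).
Iterate (Newton) starting at V/F = 0.5:
  V/F = 0.500: g = -0.0713, g' = -0.608 → V/F = 0.383
  V/F = 0.383: g = -0.0056, g' = -0.519 → V/F = 0.372
Converged at V/F = 0.372.
Compositions from xᵢ = zᵢ/(1+V/F(Kᵢ−1)), yᵢ = Kᵢxᵢ:
  chloroform: x = 0.262, y = 0.450
  methanol: x = 0.294, y = 0.439
  n-octane: x = 0.444, y = 0.111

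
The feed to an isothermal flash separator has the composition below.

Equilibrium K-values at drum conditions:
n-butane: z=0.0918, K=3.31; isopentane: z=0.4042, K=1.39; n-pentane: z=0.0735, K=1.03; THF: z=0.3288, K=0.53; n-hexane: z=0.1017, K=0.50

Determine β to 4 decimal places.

β = 0.3845

Material balance + equilibrium reduce to Σ zᵢ(Kᵢ−1)/(1+β(Kᵢ−1)) = 0.
Feasibility: ΣzᵢKᵢ = 1.1665, Σzᵢ/Kᵢ = 1.2137 — both > 1, two phases present.
Newton–Raphson from β = 0.43:
  β = 0.4300: g = -0.01489, g' = -0.3238 → β = 0.3840
  β = 0.3840: g = 0.00016, g' = -0.3312 → β = 0.3845
Converged at β = 0.3845.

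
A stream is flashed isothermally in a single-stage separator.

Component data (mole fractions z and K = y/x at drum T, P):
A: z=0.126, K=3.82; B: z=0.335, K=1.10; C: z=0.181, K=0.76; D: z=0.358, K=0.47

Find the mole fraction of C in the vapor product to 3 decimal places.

Material balance + equilibrium reduce to Σ zᵢ(Kᵢ−1)/(1+ψ(Kᵢ−1)) = 0.
g(0) = ΣzᵢKᵢ − 1 = 0.156 and g(1) = 1 − Σzᵢ/Kᵢ = -0.337, so a root lies in (0, 1).
Iterate (Newton) starting at ψ = 0.5:
  ψ = 0.500: g = -0.1282, g' = -0.375 → ψ = 0.158
  ψ = 0.158: g = 0.0263, g' = -0.613 → ψ = 0.201
  ψ = 0.201: g = 0.0015, g' = -0.548 → ψ = 0.204
Converged at ψ = 0.204.
Compositions from xᵢ = zᵢ/(1+ψ(Kᵢ−1)), yᵢ = Kᵢxᵢ:
  A: x = 0.080, y = 0.306
  B: x = 0.328, y = 0.361
  C: x = 0.190, y = 0.145
  D: x = 0.401, y = 0.189

y_C = 0.145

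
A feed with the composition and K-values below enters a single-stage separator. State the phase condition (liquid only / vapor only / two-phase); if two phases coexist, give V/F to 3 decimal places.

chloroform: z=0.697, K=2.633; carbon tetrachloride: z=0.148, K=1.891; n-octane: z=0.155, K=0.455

vapor only

ΣzᵢKᵢ = 2.186; Σzᵢ/Kᵢ = 0.684.
Since Σzᵢ/Kᵢ < 1 the mixture is above its dew point — single vapor phase.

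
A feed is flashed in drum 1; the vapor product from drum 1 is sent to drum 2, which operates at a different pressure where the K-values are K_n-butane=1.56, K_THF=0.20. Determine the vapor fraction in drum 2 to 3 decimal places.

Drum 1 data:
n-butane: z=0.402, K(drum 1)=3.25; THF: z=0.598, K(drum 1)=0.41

Drum 1:
Material balance + equilibrium reduce to Σ zᵢ(Kᵢ−1)/(1+ψ₁(Kᵢ−1)) = 0.
Feasibility: ΣzᵢKᵢ = 1.552, Σzᵢ/Kᵢ = 1.582 — both > 1, two phases present.
Binary case is linear: z₁(K₁−1)(1+ψ₁(K₂−1)) + z₂(K₂−1)(1+ψ₁(K₁−1)) = 0
⇒ ψ₁ = [z₁(K₁−1)+z₂(K₂−1)] / [−(K₁−1)(K₂−1)] = 0.5517/1.3275 = 0.416
Drum-1 compositions:
  n-butane: x = 0.208, y = 0.675
  THF: x = 0.792, y = 0.325
Drum-2 feed = drum-1 vapor: z₂ = (0.6752, 0.3248).
Drum 2:
Rachford–Rice: g(ψ₂) = Σ zᵢ(Kᵢ−1)/(1+ψ₂(Kᵢ−1)) = 0.
Check two-phase: ΣzᵢKᵢ = 1.118 > 1 and Σzᵢ/Kᵢ = 2.057 > 1, so g(0) = 0.118 > 0 and g(1) = -1.057 < 0.
Iterate (Newton) starting at ψ₂ = 0.5:
  ψ₂ = 0.500: g = -0.1377, g' = -0.707 → ψ₂ = 0.305
  ψ₂ = 0.305: g = -0.0209, g' = -0.518 → ψ₂ = 0.265
  ψ₂ = 0.265: g = -0.0005, g' = -0.495 → ψ₂ = 0.264
Converged at ψ₂ = 0.264.
  n-butane: x = 0.588, y = 0.918
  THF: x = 0.412, y = 0.082

V/F (drum 2) = 0.264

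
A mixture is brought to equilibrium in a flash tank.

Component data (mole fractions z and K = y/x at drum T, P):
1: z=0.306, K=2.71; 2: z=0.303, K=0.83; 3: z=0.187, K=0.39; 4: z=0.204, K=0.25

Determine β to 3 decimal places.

Rachford–Rice: g(β) = Σ zᵢ(Kᵢ−1)/(1+β(Kᵢ−1)) = 0.
Check two-phase: ΣzᵢKᵢ = 1.205 > 1 and Σzᵢ/Kᵢ = 1.773 > 1, so g(0) = 0.205 > 0 and g(1) = -0.773 < 0.
Newton iteration, β⁰ = 0.57:
  β = 0.570: g = -0.2342, g' = -0.754 → β = 0.259
  β = 0.259: g = -0.0168, g' = -0.714 → β = 0.236
Converged at β = 0.236.

β = 0.236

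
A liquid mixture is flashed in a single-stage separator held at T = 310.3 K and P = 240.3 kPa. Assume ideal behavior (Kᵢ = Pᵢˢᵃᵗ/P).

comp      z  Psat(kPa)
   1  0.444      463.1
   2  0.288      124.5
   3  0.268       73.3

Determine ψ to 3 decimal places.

ψ = 0.157

Raoult's law: Kᵢ = Pᵢˢᵃᵗ/P = Pᵢˢᵃᵗ/240.3.
  K_1 = 463.1/240.3 = 1.92717, K_2 = 124.5/240.3 = 0.51810, K_3 = 73.3/240.3 = 0.30504
Let ψ = V/F and solve Σ zᵢ(Kᵢ−1)/(1+ψ(Kᵢ−1)) = 0.
Feasibility: ΣzᵢKᵢ = 1.087, Σzᵢ/Kᵢ = 1.665 — both > 1, two phases present.
Newton–Raphson from ψ = 0.5:
  ψ = 0.500: g = -0.1870, g' = -0.598 → ψ = 0.187
  ψ = 0.187: g = -0.0160, g' = -0.529 → ψ = 0.157
Converged at ψ = 0.157.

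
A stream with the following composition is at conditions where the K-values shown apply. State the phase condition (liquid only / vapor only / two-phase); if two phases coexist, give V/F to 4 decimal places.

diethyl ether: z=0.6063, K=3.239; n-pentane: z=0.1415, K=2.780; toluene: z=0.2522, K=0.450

vapor only

ΣzᵢKᵢ = 2.4707; Σzᵢ/Kᵢ = 0.7985.
Since Σzᵢ/Kᵢ < 1 the mixture is above its dew point — single vapor phase.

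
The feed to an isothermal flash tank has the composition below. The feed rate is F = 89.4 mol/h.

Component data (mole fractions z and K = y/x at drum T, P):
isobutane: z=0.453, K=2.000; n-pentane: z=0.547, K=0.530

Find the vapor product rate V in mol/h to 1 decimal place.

V = 37.3 mol/h

Rachford–Rice: g(ψ) = Σ zᵢ(Kᵢ−1)/(1+ψ(Kᵢ−1)) = 0.
g(0) = ΣzᵢKᵢ − 1 = 0.196 and g(1) = 1 − Σzᵢ/Kᵢ = -0.259, so a root lies in (0, 1).
Newton–Raphson from ψ = 0.53:
  ψ = 0.530: g = -0.0463, g' = -0.408 → ψ = 0.416
  ψ = 0.416: g = 0.0001, g' = -0.413 → ψ = 0.417
Converged at ψ = 0.417.
Then V = ψ·F = 0.4168·89.4 = 37.3 mol/h and L = F − V = 52.1 mol/h.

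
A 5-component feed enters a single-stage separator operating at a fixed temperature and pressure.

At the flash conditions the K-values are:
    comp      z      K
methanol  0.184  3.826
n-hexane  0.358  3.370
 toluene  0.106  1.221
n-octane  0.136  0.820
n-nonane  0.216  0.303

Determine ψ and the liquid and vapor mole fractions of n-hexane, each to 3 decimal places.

Rachford–Rice: g(ψ) = Σ zᵢ(Kᵢ−1)/(1+ψ(Kᵢ−1)) = 0.
g(0) = ΣzᵢKᵢ − 1 = 1.217 and g(1) = 1 − Σzᵢ/Kᵢ = -0.120, so a root lies in (0, 1).
Newton iteration, ψ⁰ = 0.5:
  ψ = 0.500: g = 0.3669, g' = -0.930 → ψ = 0.894
  ψ = 0.894: g = 0.0100, g' = -1.074 → ψ = 0.904
Converged at ψ = 0.904.
Compositions from xᵢ = zᵢ/(1+ψ(Kᵢ−1)), yᵢ = Kᵢxᵢ:
  methanol: x = 0.052, y = 0.198
  n-hexane: x = 0.114, y = 0.384
  toluene: x = 0.088, y = 0.108
  n-octane: x = 0.162, y = 0.133
  n-nonane: x = 0.583, y = 0.177

ψ = 0.904, x_n-hexane = 0.114, y_n-hexane = 0.384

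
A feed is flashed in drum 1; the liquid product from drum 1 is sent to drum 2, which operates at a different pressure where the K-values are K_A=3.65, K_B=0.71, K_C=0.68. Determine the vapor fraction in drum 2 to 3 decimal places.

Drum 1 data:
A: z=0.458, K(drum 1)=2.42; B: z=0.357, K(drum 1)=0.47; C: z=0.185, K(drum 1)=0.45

Drum 1:
Material balance + equilibrium reduce to Σ zᵢ(Kᵢ−1)/(1+ψ₁(Kᵢ−1)) = 0.
Check two-phase: ΣzᵢKᵢ = 1.359 > 1 and Σzᵢ/Kᵢ = 1.360 > 1, so g(0) = 0.359 > 0 and g(1) = -0.360 < 0.
Newton iteration, ψ₁⁰ = 0.5:
  ψ₁ = 0.500: g = -0.0174, g' = -0.608 → ψ₁ = 0.471
Converged at ψ₁ = 0.471.
Drum-1 compositions:
  A: x = 0.274, y = 0.664
  B: x = 0.476, y = 0.224
  C: x = 0.250, y = 0.112
Drum-2 feed = drum-1 liquid: z₂ = (0.2744, 0.4759, 0.2498).
Drum 2:
Material balance + equilibrium reduce to Σ zᵢ(Kᵢ−1)/(1+ψ₂(Kᵢ−1)) = 0.
g(0) = ΣzᵢKᵢ − 1 = 0.509 and g(1) = 1 − Σzᵢ/Kᵢ = -0.113, so a root lies in (0, 1).
Iterate (Newton) starting at ψ₂ = 0.35:
  ψ₂ = 0.350: g = 0.1336, g' = -0.601 → ψ₂ = 0.572
  ψ₂ = 0.572: g = 0.0255, g' = -0.400 → ψ₂ = 0.636
  ψ₂ = 0.636: g = 0.0011, g' = -0.368 → ψ₂ = 0.639
Converged at ψ₂ = 0.639.
  A: x = 0.102, y = 0.372
  B: x = 0.584, y = 0.415
  C: x = 0.314, y = 0.214

V/F (drum 2) = 0.639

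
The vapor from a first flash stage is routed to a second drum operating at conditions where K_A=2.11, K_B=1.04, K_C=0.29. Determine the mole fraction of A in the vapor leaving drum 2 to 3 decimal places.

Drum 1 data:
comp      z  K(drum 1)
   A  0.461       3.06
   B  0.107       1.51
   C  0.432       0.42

y_A (drum 2) = 0.722

Drum 1:
Rachford–Rice: g(ψ₁) = Σ zᵢ(Kᵢ−1)/(1+ψ₁(Kᵢ−1)) = 0.
g(0) = ΣzᵢKᵢ − 1 = 0.754 and g(1) = 1 − Σzᵢ/Kᵢ = -0.250, so a root lies in (0, 1).
Iterate (Newton) starting at ψ₁ = 0.5:
  ψ₁ = 0.500: g = 0.1584, g' = -0.781 → ψ₁ = 0.703
  ψ₁ = 0.703: g = 0.0051, g' = -0.756 → ψ₁ = 0.710
Converged at ψ₁ = 0.710.
Drum-1 compositions:
  A: x = 0.187, y = 0.573
  B: x = 0.079, y = 0.119
  C: x = 0.734, y = 0.308
Drum-2 feed = drum-1 vapor: z₂ = (0.5730, 0.1186, 0.3084).
Drum 2:
Newton–Raphson from ψ₂ = 0.38:
  ψ₂ = 0.380: g = 0.1522, g' = -0.641 → ψ₂ = 0.617
  ψ₂ = 0.617: g = -0.0078, g' = -0.742 → ψ₂ = 0.607
Converged at ψ₂ = 0.607.
  A: x = 0.342, y = 0.722
  B: x = 0.116, y = 0.120
  C: x = 0.542, y = 0.157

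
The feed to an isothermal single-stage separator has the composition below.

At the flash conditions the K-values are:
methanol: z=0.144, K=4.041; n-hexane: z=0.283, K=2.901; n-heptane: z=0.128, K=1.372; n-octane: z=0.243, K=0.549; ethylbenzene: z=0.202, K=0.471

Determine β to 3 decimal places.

Material balance + equilibrium reduce to Σ zᵢ(Kᵢ−1)/(1+β(Kᵢ−1)) = 0.
Check two-phase: ΣzᵢKᵢ = 1.807 > 1 and Σzᵢ/Kᵢ = 1.098 > 1, so g(0) = 0.807 > 0 and g(1) = -0.098 < 0.
Newton iteration, β⁰ = 0.5:
  β = 0.500: g = 0.2029, g' = -0.678 → β = 0.799
  β = 0.799: g = 0.0214, g' = -0.575 → β = 0.836
Converged at β = 0.836.

β = 0.836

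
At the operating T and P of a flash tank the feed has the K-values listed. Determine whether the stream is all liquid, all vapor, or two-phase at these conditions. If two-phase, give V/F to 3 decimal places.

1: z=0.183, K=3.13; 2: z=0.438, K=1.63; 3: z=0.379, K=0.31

ΣzᵢKᵢ = 1.404; Σzᵢ/Kᵢ = 1.550.
Both exceed 1, so a two-phase solution exists.
Rachford–Rice: g(ψ) = Σ zᵢ(Kᵢ−1)/(1+ψ(Kᵢ−1)) = 0.
Newton–Raphson from ψ = 0.5:
  ψ = 0.500: g = -0.0007, g' = -0.716 → ψ = 0.499
Converged at ψ = 0.499.

two-phase, V/F = 0.499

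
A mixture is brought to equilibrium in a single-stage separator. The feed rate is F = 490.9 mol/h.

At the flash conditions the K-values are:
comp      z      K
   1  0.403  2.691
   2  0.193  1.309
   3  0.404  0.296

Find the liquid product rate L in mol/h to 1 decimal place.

L = 256.2 mol/h

Newton–Raphson from β = 0.6:
  β = 0.600: g = -0.1038, g' = -0.897 → β = 0.484
  β = 0.484: g = -0.0050, g' = -0.823 → β = 0.478
Converged at β = 0.478.
Then V = β·F = 0.4782·490.9 = 234.7 mol/h and L = F − V = 256.2 mol/h.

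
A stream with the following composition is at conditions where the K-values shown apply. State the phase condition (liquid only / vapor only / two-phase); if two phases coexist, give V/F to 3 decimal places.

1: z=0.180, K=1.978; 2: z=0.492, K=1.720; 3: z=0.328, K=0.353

two-phase, V/F = 0.620

ΣzᵢKᵢ = 1.318; Σzᵢ/Kᵢ = 1.306.
Both exceed 1, so a two-phase solution exists.
Iterate (Newton) starting at ψ = 0.56:
  ψ = 0.560: g = 0.0334, g' = -0.539 → ψ = 0.622
  ψ = 0.622: g = -0.0010, g' = -0.573 → ψ = 0.620
Converged at ψ = 0.620.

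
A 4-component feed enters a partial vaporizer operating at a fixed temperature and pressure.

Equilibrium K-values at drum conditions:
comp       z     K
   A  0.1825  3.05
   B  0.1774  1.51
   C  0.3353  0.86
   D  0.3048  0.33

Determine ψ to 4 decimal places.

Let ψ = V/F and solve Σ zᵢ(Kᵢ−1)/(1+ψ(Kᵢ−1)) = 0.
g(0) = ΣzᵢKᵢ − 1 = 0.2134 and g(1) = 1 − Σzᵢ/Kᵢ = -0.4908, so a root lies in (0, 1).
Newton iteration, ψ⁰ = 0.52:
  ψ = 0.5200: g = -0.11144, g' = -0.5384 → ψ = 0.3130
  ψ = 0.3130: g = -0.00160, g' = -0.5451 → ψ = 0.3101
Converged at ψ = 0.3101.

ψ = 0.3101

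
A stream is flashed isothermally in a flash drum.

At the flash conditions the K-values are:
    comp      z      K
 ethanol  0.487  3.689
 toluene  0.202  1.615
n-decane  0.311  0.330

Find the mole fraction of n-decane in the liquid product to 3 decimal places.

x_n-decane = 0.719

Material balance + equilibrium reduce to Σ zᵢ(Kᵢ−1)/(1+ψ(Kᵢ−1)) = 0.
Check two-phase: ΣzᵢKᵢ = 2.225 > 1 and Σzᵢ/Kᵢ = 1.200 > 1, so g(0) = 1.225 > 0 and g(1) = -0.200 < 0.
Newton iteration, ψ⁰ = 0.5:
  ψ = 0.500: g = 0.3402, g' = -1.001 → ψ = 0.840
  ψ = 0.840: g = 0.0073, g' = -1.095 → ψ = 0.847
Converged at ψ = 0.847.
Compositions from xᵢ = zᵢ/(1+ψ(Kᵢ−1)), yᵢ = Kᵢxᵢ:
  ethanol: x = 0.149, y = 0.548
  toluene: x = 0.133, y = 0.215
  n-decane: x = 0.719, y = 0.237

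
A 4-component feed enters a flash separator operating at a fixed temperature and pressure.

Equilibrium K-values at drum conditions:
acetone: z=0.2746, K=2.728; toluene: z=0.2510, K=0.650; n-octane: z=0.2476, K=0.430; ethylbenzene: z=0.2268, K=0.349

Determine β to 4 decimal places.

Let β = V/F and solve Σ zᵢ(Kᵢ−1)/(1+β(Kᵢ−1)) = 0.
g(0) = ΣzᵢKᵢ − 1 = 0.0979 and g(1) = 1 − Σzᵢ/Kᵢ = -0.7125, so a root lies in (0, 1).
Iterate (Newton) starting at β = 0.34:
  β = 0.3400: g = -0.16549, g' = -0.6473 → β = 0.0843
  β = 0.0843: g = 0.01916, g' = -0.8537 → β = 0.1068
  β = 0.1068: g = 0.00039, g' = -0.8198 → β = 0.1072
Converged at β = 0.1072.

β = 0.1072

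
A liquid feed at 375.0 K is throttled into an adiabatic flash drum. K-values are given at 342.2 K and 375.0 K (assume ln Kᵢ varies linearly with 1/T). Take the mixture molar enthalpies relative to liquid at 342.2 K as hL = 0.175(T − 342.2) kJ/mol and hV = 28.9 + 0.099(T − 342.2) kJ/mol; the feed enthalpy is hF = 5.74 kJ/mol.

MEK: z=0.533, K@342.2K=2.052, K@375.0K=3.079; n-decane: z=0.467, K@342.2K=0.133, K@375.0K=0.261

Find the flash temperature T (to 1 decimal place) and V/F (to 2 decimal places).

Adiabatic flash: solve Rachford–Rice at each trial T, then check hF = ψ·hV(T) + (1−ψ)·hL(T).
  T = 342.2 K: K = (2.052, 0.133), RR gives ψ = 0.171, H_out = 4.937 kJ/mol
  T = 375.0 K: K = (3.079, 0.261), RR gives ψ = 0.497, H_out = 18.854 kJ/mol
  T = 358.6 K: K = (2.537, 0.189), RR gives ψ = 0.354, H_out = 12.647 kJ/mol
  T = 350.4 K: K = (2.287, 0.159), RR gives ψ = 0.271, H_out = 9.104 kJ/mol
  T = 346.3 K: K = (2.168, 0.146), RR gives ψ = 0.224, H_out = 7.122 kJ/mol
  T = 344.2 K: K = (2.108, 0.139), RR gives ψ = 0.198, H_out = 6.032 kJ/mol
Linear interpolation between T = 342.2 (H_out = 4.937) and T = 344.2 (H_out = 6.032) on hF = 5.74 gives T ≈ 343.7 K, at which ψ = 0.19.

T = 343.7 K, V/F = 0.19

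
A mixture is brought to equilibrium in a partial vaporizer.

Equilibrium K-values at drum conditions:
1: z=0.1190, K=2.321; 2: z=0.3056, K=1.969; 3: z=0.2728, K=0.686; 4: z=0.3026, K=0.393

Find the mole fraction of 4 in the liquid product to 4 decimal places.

Material balance + equilibrium reduce to Σ zᵢ(Kᵢ−1)/(1+V/F(Kᵢ−1)) = 0.
Feasibility: ΣzᵢKᵢ = 1.1840, Σzᵢ/Kᵢ = 1.3741 — both > 1, two phases present.
Newton–Raphson from V/F = 0.66:
  V/F = 0.6600: g = -0.14990, g' = -0.5192 → V/F = 0.3713
  V/F = 0.3713: g = -0.01082, g' = -0.4689 → V/F = 0.3482
Converged at V/F = 0.3482.
Compositions from xᵢ = zᵢ/(1+V/F(Kᵢ−1)), yᵢ = Kᵢxᵢ:
  1: x = 0.0815, y = 0.1892
  2: x = 0.2285, y = 0.4499
  3: x = 0.3063, y = 0.2101
  4: x = 0.3837, y = 0.1508

x_4 = 0.3837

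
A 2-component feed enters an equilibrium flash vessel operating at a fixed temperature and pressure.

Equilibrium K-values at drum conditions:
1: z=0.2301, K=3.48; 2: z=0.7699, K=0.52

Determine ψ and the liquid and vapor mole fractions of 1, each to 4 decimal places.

ψ = 0.1689, x_1 = 0.1622, y_1 = 0.5643

Rachford–Rice: g(ψ) = Σ zᵢ(Kᵢ−1)/(1+ψ(Kᵢ−1)) = 0.
g(0) = ΣzᵢKᵢ − 1 = 0.2011 and g(1) = 1 − Σzᵢ/Kᵢ = -0.5467, so a root lies in (0, 1).
Newton–Raphson from ψ = 0.55:
  ψ = 0.5500: g = -0.26072, g' = -0.5807 → ψ = 0.1010
  ψ = 0.1010: g = 0.06793, g' = -1.1009 → ψ = 0.1627
  ψ = 0.1627: g = 0.00570, g' = -0.9271 → ψ = 0.1689
Converged at ψ = 0.1689.
Compositions from xᵢ = zᵢ/(1+ψ(Kᵢ−1)), yᵢ = Kᵢxᵢ:
  1: x = 0.1622, y = 0.5643
  2: x = 0.8378, y = 0.4357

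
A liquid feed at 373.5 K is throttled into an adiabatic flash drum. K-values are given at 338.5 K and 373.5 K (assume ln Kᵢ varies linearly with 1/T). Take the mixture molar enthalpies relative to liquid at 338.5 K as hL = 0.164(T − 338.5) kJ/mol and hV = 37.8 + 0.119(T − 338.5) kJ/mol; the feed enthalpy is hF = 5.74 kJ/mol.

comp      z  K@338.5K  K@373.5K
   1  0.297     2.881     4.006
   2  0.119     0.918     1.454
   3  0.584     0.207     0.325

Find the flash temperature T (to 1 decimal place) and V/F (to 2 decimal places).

T = 345.6 K, V/F = 0.12

Adiabatic flash: solve Rachford–Rice at each trial T, then check hF = ψ·hV(T) + (1−ψ)·hL(T).
  T = 338.5 K: K = (2.881, 0.918, 0.207), RR gives ψ = 0.065, H_out = 2.448 kJ/mol
  T = 373.5 K: K = (4.006, 1.454, 0.325), RR gives ψ = 0.319, H_out = 17.314 kJ/mol
  T = 356.0 K: K = (3.425, 1.168, 0.262), RR gives ψ = 0.199, H_out = 10.242 kJ/mol
  T = 347.2 K: K = (3.146, 1.038, 0.234), RR gives ψ = 0.135, H_out = 6.462 kJ/mol
  T = 342.9 K: K = (3.014, 0.978, 0.220), RR gives ψ = 0.101, H_out = 4.521 kJ/mol
  T = 345.0 K: K = (3.078, 1.007, 0.227), RR gives ψ = 0.118, H_out = 5.478 kJ/mol
Linear interpolation between T = 345.0 (H_out = 5.478) and T = 347.2 (H_out = 6.462) on hF = 5.74 gives T ≈ 345.6 K, at which ψ = 0.12.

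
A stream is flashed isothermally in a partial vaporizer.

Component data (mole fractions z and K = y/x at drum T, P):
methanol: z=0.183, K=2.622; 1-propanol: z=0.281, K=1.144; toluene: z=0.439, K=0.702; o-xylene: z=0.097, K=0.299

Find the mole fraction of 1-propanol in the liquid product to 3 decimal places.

x_1-propanol = 0.268

Newton iteration, ψ⁰ = 0.32:
  ψ = 0.320: g = 0.0018, g' = -0.341 → ψ = 0.325
Converged at ψ = 0.325.
Compositions from xᵢ = zᵢ/(1+ψ(Kᵢ−1)), yᵢ = Kᵢxᵢ:
  methanol: x = 0.120, y = 0.314
  1-propanol: x = 0.268, y = 0.307
  toluene: x = 0.486, y = 0.341
  o-xylene: x = 0.126, y = 0.038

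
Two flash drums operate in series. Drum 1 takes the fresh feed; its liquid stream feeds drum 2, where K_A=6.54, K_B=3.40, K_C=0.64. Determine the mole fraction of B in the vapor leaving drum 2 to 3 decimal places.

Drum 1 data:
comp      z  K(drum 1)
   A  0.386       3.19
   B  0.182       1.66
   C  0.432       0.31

y_B (drum 2) = 0.174

Drum 1:
Newton–Raphson from ψ₁ = 0.62:
  ψ₁ = 0.620: g = -0.0772, g' = -1.001 → ψ₁ = 0.543
  ψ₁ = 0.543: g = -0.0020, g' = -0.955 → ψ₁ = 0.541
Converged at ψ₁ = 0.541.
Drum-1 compositions:
  A: x = 0.177, y = 0.564
  B: x = 0.134, y = 0.223
  C: x = 0.689, y = 0.214
Drum-2 feed = drum-1 liquid: z₂ = (0.1767, 0.1341, 0.6892).
Drum 2:
Rachford–Rice: g(ψ₂) = Σ zᵢ(Kᵢ−1)/(1+ψ₂(Kᵢ−1)) = 0.
Feasibility: ΣzᵢKᵢ = 2.053, Σzᵢ/Kᵢ = 1.143 — both > 1, two phases present.
Newton–Raphson from ψ₂ = 0.5:
  ψ₂ = 0.500: g = 0.1034, g' = -0.674 → ψ₂ = 0.653
  ψ₂ = 0.653: g = 0.0128, g' = -0.524 → ψ₂ = 0.678
Converged at ψ₂ = 0.678.
  A: x = 0.037, y = 0.243
  B: x = 0.051, y = 0.174
  C: x = 0.912, y = 0.584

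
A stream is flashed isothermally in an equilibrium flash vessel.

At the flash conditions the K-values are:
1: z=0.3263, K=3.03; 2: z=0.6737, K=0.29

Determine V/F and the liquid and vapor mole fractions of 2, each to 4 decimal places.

V/F = 0.1277, x_2 = 0.7409, y_2 = 0.2149

Binary case is linear: z₁(K₁−1)(1+V/F(K₂−1)) + z₂(K₂−1)(1+V/F(K₁−1)) = 0
⇒ V/F = [z₁(K₁−1)+z₂(K₂−1)] / [−(K₁−1)(K₂−1)] = 0.18406/1.44130 = 0.1277
Compositions from xᵢ = zᵢ/(1+V/F(Kᵢ−1)), yᵢ = Kᵢxᵢ:
  1: x = 0.2591, y = 0.7851
  2: x = 0.7409, y = 0.2149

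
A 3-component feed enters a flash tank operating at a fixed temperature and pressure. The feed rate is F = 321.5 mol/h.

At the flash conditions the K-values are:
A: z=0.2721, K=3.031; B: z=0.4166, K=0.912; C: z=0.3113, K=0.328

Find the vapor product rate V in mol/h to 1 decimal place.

V = 118.5 mol/h

Material balance + equilibrium reduce to Σ zᵢ(Kᵢ−1)/(1+V/F(Kᵢ−1)) = 0.
Check two-phase: ΣzᵢKᵢ = 1.3068 > 1 and Σzᵢ/Kᵢ = 1.4957 > 1, so g(0) = 0.3068 > 0 and g(1) = -0.4957 < 0.
Iterate (Newton) starting at V/F = 0.5:
  V/F = 0.5000: g = -0.07921, g' = -0.5987 → V/F = 0.3677
  V/F = 0.3677: g = 0.00064, g' = -0.6193 → V/F = 0.3687
Converged at V/F = 0.3687.
Then V = V/F·F = 0.3687·321.5 = 118.5 mol/h and L = F − V = 203.0 mol/h.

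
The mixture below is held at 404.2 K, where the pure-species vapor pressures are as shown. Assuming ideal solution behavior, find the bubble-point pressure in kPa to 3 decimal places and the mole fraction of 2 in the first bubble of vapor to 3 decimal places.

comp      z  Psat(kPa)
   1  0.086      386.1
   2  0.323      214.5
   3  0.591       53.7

Pbub = 134.225 kPa, y_2 = 0.516

At the bubble point ψ → 0, so ΣzᵢKᵢ = 1 with Kᵢ = Pᵢˢᵃᵗ/P ⇒ P = ΣzᵢPᵢˢᵃᵗ.
P = 0.086·386.1 + 0.323·214.5 + 0.591·53.7 = 134.225 kPa
yᵢ = zᵢPᵢˢᵃᵗ/P ⇒ y_2 = 0.323·214.5/134.225 = 0.516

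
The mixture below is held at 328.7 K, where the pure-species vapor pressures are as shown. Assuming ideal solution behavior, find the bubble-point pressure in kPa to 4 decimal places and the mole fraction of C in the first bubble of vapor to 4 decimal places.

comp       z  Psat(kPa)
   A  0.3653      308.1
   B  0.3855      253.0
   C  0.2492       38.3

Pbub = 219.6248 kPa, y_C = 0.0435

At the bubble point ψ → 0, so ΣzᵢKᵢ = 1 with Kᵢ = Pᵢˢᵃᵗ/P ⇒ P = ΣzᵢPᵢˢᵃᵗ.
P = 0.3653·308.1 + 0.3855·253.0 + 0.2492·38.3 = 219.6248 kPa
yᵢ = zᵢPᵢˢᵃᵗ/P ⇒ y_C = 0.2492·38.3/219.6248 = 0.0435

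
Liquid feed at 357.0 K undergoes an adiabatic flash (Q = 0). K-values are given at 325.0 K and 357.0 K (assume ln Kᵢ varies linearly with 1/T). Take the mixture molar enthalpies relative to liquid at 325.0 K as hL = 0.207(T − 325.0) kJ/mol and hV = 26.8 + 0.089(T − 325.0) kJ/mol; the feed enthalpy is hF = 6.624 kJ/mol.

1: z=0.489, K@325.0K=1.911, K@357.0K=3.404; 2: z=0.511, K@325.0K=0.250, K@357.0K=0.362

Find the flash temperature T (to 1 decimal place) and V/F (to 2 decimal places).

T = 330.3 K, V/F = 0.21

Adiabatic flash: solve Rachford–Rice at each trial T, then check hF = ψ·hV(T) + (1−ψ)·hL(T).
  T = 325.0 K: K = (1.911, 0.250), RR gives ψ = 0.091, H_out = 2.441 kJ/mol
  T = 357.0 K: K = (3.404, 0.362), RR gives ψ = 0.554, H_out = 19.377 kJ/mol
  T = 341.0 K: K = (2.585, 0.303), RR gives ψ = 0.380, H_out = 12.771 kJ/mol
  T = 333.0 K: K = (2.231, 0.276), RR gives ψ = 0.260, H_out = 8.387 kJ/mol
  T = 329.0 K: K = (2.067, 0.263), RR gives ψ = 0.184, H_out = 5.681 kJ/mol
  T = 331.0 K: K = (2.148, 0.269), RR gives ψ = 0.224, H_out = 7.089 kJ/mol
Linear interpolation between T = 329.0 (H_out = 5.681) and T = 331.0 (H_out = 7.089) on hF = 6.624 gives T ≈ 330.3 K, at which ψ = 0.21.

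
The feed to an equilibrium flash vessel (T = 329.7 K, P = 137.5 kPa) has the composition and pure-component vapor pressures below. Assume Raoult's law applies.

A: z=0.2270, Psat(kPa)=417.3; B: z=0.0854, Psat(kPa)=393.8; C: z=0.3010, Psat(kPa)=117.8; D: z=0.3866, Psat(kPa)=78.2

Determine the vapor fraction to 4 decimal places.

Raoult's law: Kᵢ = Pᵢˢᵃᵗ/P = Pᵢˢᵃᵗ/137.5.
  K_A = 417.3/137.5 = 3.034909, K_B = 393.8/137.5 = 2.864000, K_C = 117.8/137.5 = 0.856727, K_D = 78.2/137.5 = 0.568727
Rachford–Rice: g(ψ) = Σ zᵢ(Kᵢ−1)/(1+ψ(Kᵢ−1)) = 0.
g(0) = ΣzᵢKᵢ − 1 = 0.4113 and g(1) = 1 − Σzᵢ/Kᵢ = -0.1357, so a root lies in (0, 1).
Newton iteration, ψ⁰ = 0.32:
  ψ = 0.3200: g = 0.14084, g' = -0.5648 → ψ = 0.5694
  ψ = 0.5694: g = 0.02326, g' = -0.4052 → ψ = 0.6268
  ψ = 0.6268: g = 0.00054, g' = -0.3872 → ψ = 0.6282
Converged at ψ = 0.6282.

ψ = 0.6282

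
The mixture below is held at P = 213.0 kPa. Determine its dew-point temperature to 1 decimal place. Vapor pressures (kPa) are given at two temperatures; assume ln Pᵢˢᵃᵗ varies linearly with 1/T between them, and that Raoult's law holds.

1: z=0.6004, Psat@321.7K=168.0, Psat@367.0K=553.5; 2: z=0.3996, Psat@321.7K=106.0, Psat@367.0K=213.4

Dew-point temperature: Σzᵢ·P/Pᵢˢᵃᵗ(T) = 1. Interpolate ln Pᵢˢᵃᵗ = aᵢ + bᵢ/T.
  T = 321.7 K: ΣzᵢP/Pᵢˢᵃᵗ = 1.5642
  T = 367.0 K: ΣzᵢP/Pᵢˢᵃᵗ = 0.6299
  T = 344.4 K: ΣzᵢP/Pᵢˢᵃᵗ = 0.9553
  T = 333.0 K: ΣzᵢP/Pᵢˢᵃᵗ = 1.2109
  T = 338.7 K: ΣzᵢP/Pᵢˢᵃᵗ = 1.0729
  T = 341.5 K: ΣzᵢP/Pᵢˢᵃᵗ = 1.0128
Interpolating between 341.5 K and 344.4 K gives T ≈ 342.1 K.

T = 342.1 K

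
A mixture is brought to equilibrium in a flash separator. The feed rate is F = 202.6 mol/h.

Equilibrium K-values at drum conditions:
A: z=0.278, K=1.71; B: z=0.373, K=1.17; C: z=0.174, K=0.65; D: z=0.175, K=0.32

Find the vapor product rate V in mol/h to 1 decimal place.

V = 65.1 mol/h

Material balance + equilibrium reduce to Σ zᵢ(Kᵢ−1)/(1+V/F(Kᵢ−1)) = 0.
Check two-phase: ΣzᵢKᵢ = 1.081 > 1 and Σzᵢ/Kᵢ = 1.296 > 1, so g(0) = 0.081 > 0 and g(1) = -0.296 < 0.
Newton–Raphson from V/F = 0.5:
  V/F = 0.500: g = -0.0500, g' = -0.303 → V/F = 0.335
  V/F = 0.335: g = -0.0036, g' = -0.264 → V/F = 0.321
Converged at V/F = 0.321.
Then V = V/F·F = 0.3211·202.6 = 65.1 mol/h and L = F − V = 137.5 mol/h.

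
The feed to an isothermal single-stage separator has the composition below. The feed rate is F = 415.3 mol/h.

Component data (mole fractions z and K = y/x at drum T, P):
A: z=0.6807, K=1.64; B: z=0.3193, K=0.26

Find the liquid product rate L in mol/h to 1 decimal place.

Rachford–Rice: g(β) = Σ zᵢ(Kᵢ−1)/(1+β(Kᵢ−1)) = 0.
Feasibility: ΣzᵢKᵢ = 1.1994, Σzᵢ/Kᵢ = 1.6431 — both > 1, two phases present.
Binary case is linear: z₁(K₁−1)(1+β(K₂−1)) + z₂(K₂−1)(1+β(K₁−1)) = 0
⇒ β = [z₁(K₁−1)+z₂(K₂−1)] / [−(K₁−1)(K₂−1)] = 0.19937/0.47360 = 0.4210
Then V = β·F = 0.4210·415.3 = 174.8 mol/h and L = F − V = 240.5 mol/h.

L = 240.5 mol/h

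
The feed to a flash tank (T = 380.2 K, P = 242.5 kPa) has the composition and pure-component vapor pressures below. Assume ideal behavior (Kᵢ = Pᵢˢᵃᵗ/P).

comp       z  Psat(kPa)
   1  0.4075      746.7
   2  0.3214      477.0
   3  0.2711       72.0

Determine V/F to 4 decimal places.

Raoult's law: Kᵢ = Pᵢˢᵃᵗ/P = Pᵢˢᵃᵗ/242.5.
  K_1 = 746.7/242.5 = 3.079175, K_2 = 477.0/242.5 = 1.967010, K_3 = 72.0/242.5 = 0.296907
Rachford–Rice: g(V/F) = Σ zᵢ(Kᵢ−1)/(1+V/F(Kᵢ−1)) = 0.
Check two-phase: ΣzᵢKᵢ = 1.9675 > 1 and Σzᵢ/Kᵢ = 1.2088 > 1, so g(0) = 0.9675 > 0 and g(1) = -0.2088 < 0.
Newton–Raphson from V/F = 0.36:
  V/F = 0.3600: g = 0.45990, g' = -0.9818 → V/F = 0.8284
  V/F = 0.8284: g = 0.02728, g' = -1.0990 → V/F = 0.8532
  V/F = 0.8532: g = -0.00069, g' = -1.1564 → V/F = 0.8526
Converged at V/F = 0.8526.

V/F = 0.8526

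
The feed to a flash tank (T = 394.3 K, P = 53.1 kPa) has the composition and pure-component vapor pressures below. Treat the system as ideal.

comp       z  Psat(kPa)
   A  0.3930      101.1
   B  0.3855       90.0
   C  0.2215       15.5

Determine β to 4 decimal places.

β = 0.8208

Raoult's law: Kᵢ = Pᵢˢᵃᵗ/P = Pᵢˢᵃᵗ/53.1.
  K_A = 101.1/53.1 = 1.903955, K_B = 90.0/53.1 = 1.694915, K_C = 15.5/53.1 = 0.291902
Newton iteration, β⁰ = 0.49:
  β = 0.4900: g = 0.20587, g' = -0.5183 → β = 0.8872
  β = 0.8872: g = -0.05903, g' = -0.9737 → β = 0.8266
  β = 0.8266: g = -0.00474, g' = -0.8261 → β = 0.8209
  β = 0.8209: g = -0.00003, g' = -0.8147 → β = 0.8208
Converged at β = 0.8208.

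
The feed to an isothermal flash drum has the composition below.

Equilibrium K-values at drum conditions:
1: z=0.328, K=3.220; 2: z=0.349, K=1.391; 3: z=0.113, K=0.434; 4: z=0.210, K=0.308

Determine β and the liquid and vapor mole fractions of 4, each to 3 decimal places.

β = 0.706, x_4 = 0.411, y_4 = 0.126

Let β = V/F and solve Σ zᵢ(Kᵢ−1)/(1+β(Kᵢ−1)) = 0.
g(0) = ΣzᵢKᵢ − 1 = 0.655 and g(1) = 1 − Σzᵢ/Kᵢ = -0.295, so a root lies in (0, 1).
Iterate (Newton) starting at β = 0.47:
  β = 0.470: g = 0.1691, g' = -0.713 → β = 0.707
  β = 0.707: g = -0.0009, g' = -0.764 → β = 0.706
Converged at β = 0.706.
Compositions from xᵢ = zᵢ/(1+β(Kᵢ−1)), yᵢ = Kᵢxᵢ:
  1: x = 0.128, y = 0.411
  2: x = 0.274, y = 0.380
  3: x = 0.188, y = 0.082
  4: x = 0.411, y = 0.126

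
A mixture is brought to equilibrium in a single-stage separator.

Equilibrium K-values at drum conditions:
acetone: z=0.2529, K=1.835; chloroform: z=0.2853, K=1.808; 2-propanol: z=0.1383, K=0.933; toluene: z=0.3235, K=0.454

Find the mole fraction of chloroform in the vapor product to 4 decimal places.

Iterate (Newton) starting at ψ = 0.53:
  ψ = 0.5300: g = 0.04962, g' = -0.3677 → ψ = 0.6650
  ψ = 0.6650: g = -0.00128, g' = -0.3901 → ψ = 0.6617
Converged at ψ = 0.6617.
Compositions from xᵢ = zᵢ/(1+ψ(Kᵢ−1)), yᵢ = Kᵢxᵢ:
  acetone: x = 0.1629, y = 0.2989
  chloroform: x = 0.1859, y = 0.3361
  2-propanol: x = 0.1447, y = 0.1350
  toluene: x = 0.5065, y = 0.2299

y_chloroform = 0.3361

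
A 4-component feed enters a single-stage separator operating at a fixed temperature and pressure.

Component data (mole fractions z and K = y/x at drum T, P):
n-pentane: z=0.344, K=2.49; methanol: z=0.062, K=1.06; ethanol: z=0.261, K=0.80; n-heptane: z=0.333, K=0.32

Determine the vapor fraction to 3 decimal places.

Let ψ = V/F and solve Σ zᵢ(Kᵢ−1)/(1+ψ(Kᵢ−1)) = 0.
Feasibility: ΣzᵢKᵢ = 1.238, Σzᵢ/Kᵢ = 1.564 — both > 1, two phases present.
Iterate (Newton) starting at ψ = 0.5:
  ψ = 0.500: g = -0.1037, g' = -0.617 → ψ = 0.332
  ψ = 0.332: g = -0.0018, g' = -0.611 → ψ = 0.329
Converged at ψ = 0.329.

ψ = 0.329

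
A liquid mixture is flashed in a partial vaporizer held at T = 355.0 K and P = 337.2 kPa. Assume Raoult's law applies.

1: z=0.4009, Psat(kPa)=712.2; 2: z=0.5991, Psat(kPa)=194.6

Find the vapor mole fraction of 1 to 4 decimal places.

y_1 = 0.5819

Raoult's law: Kᵢ = Pᵢˢᵃᵗ/P = Pᵢˢᵃᵗ/337.2.
  K_1 = 712.2/337.2 = 2.112100, K_2 = 194.6/337.2 = 0.577106
Material balance + equilibrium reduce to Σ zᵢ(Kᵢ−1)/(1+ψ(Kᵢ−1)) = 0.
g(0) = ΣzᵢKᵢ − 1 = 0.1925 and g(1) = 1 − Σzᵢ/Kᵢ = -0.2279, so a root lies in (0, 1).
Newton–Raphson from ψ = 0.5:
  ψ = 0.5000: g = -0.03477, g' = -0.3771 → ψ = 0.4078
  ψ = 0.4078: g = 0.00058, g' = -0.3911 → ψ = 0.4093
Converged at ψ = 0.4093.
Compositions from xᵢ = zᵢ/(1+ψ(Kᵢ−1)), yᵢ = Kᵢxᵢ:
  1: x = 0.2755, y = 0.5819
  2: x = 0.7245, y = 0.4181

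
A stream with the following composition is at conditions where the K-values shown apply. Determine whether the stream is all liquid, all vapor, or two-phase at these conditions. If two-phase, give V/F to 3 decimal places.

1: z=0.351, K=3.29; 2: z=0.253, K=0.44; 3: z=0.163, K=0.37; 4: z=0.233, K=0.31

two-phase, V/F = 0.278

ΣzᵢKᵢ = 1.399; Σzᵢ/Kᵢ = 1.874.
Both exceed 1, so a two-phase solution exists.
Material balance + equilibrium reduce to Σ zᵢ(Kᵢ−1)/(1+ψ(Kᵢ−1)) = 0.
Iterate (Newton) starting at ψ = 0.42:
  ψ = 0.420: g = -0.1415, g' = -0.953 → ψ = 0.272
  ψ = 0.272: g = 0.0068, g' = -1.072 → ψ = 0.278
Converged at ψ = 0.278.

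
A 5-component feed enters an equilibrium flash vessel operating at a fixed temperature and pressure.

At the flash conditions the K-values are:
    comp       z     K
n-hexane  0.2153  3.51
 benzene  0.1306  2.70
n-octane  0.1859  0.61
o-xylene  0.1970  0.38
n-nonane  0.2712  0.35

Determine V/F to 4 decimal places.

V/F = 0.3045

Material balance + equilibrium reduce to Σ zᵢ(Kᵢ−1)/(1+V/F(Kᵢ−1)) = 0.
Feasibility: ΣzᵢKᵢ = 1.3915, Σzᵢ/Kᵢ = 1.7077 — both > 1, two phases present.
Newton–Raphson from V/F = 0.5:
  V/F = 0.5000: g = -0.16858, g' = -0.8312 → V/F = 0.2972
  V/F = 0.2972: g = 0.00680, g' = -0.9375 → V/F = 0.3044
  V/F = 0.3044: g = 0.00003, g' = -0.9293 → V/F = 0.3045
Converged at V/F = 0.3045.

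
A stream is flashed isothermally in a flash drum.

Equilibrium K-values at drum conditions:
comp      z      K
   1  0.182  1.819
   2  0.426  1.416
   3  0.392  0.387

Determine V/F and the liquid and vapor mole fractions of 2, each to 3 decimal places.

Rachford–Rice: g(V/F) = Σ zᵢ(Kᵢ−1)/(1+V/F(Kᵢ−1)) = 0.
g(0) = ΣzᵢKᵢ − 1 = 0.086 and g(1) = 1 − Σzᵢ/Kᵢ = -0.414, so a root lies in (0, 1).
Newton–Raphson from V/F = 0.36:
  V/F = 0.360: g = -0.0391, g' = -0.371 → V/F = 0.255
  V/F = 0.255: g = -0.0012, g' = -0.351 → V/F = 0.251
Converged at V/F = 0.251.
Compositions from xᵢ = zᵢ/(1+V/F(Kᵢ−1)), yᵢ = Kᵢxᵢ:
  1: x = 0.151, y = 0.275
  2: x = 0.386, y = 0.546
  3: x = 0.463, y = 0.179

V/F = 0.251, x_2 = 0.386, y_2 = 0.546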